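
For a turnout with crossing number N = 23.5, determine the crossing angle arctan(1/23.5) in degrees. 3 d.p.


1/N = 1/23.5 = 0.042553
angle = arctan(0.042553) = 0.042528 rad
angle = 0.042528 * 180/pi = 2.437 degrees

2.437


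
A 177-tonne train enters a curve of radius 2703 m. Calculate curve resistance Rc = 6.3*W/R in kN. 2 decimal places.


Rc = 6.3 * W / R
Rc = 6.3 * 177 / 2703
Rc = 1115.1 / 2703
Rc = 0.41 kN

0.41


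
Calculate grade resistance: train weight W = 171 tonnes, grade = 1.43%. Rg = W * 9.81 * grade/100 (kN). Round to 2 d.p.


Rg = W * 9.81 * grade / 100
Rg = 171 * 9.81 * 1.43 / 100
Rg = 1677.51 * 0.0143
Rg = 23.99 kN

23.99


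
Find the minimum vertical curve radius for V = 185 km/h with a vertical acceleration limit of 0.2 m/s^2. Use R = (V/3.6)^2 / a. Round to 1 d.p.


Convert speed: V = 185 / 3.6 = 51.3889 m/s
V^2 = 2640.8179 m^2/s^2
R_v = 2640.8179 / 0.2
R_v = 13204.1 m

13204.1


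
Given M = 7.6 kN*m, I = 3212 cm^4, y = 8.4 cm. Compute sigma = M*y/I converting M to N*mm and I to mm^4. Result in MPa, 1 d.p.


Convert units:
M = 7.6 kN*m = 7600000 N*mm
y = 8.4 cm = 84 mm
I = 3212 cm^4 = 32120000 mm^4
sigma = 7600000 * 84 / 32120000
sigma = 19.9 MPa

19.9


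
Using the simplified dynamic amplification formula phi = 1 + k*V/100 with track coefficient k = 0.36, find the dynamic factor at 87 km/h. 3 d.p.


phi = 1 + k * V / 100
phi = 1 + 0.36 * 87 / 100
phi = 1 + 0.3132
phi = 1.313

1.313


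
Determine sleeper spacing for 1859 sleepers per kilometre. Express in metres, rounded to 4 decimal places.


Spacing = 1000 m / number of sleepers
Spacing = 1000 / 1859
Spacing = 0.5379 m

0.5379


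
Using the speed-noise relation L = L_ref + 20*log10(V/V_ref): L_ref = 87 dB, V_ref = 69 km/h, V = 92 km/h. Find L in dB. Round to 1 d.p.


V/V_ref = 92 / 69 = 1.333333
log10(1.333333) = 0.124939
20 * 0.124939 = 2.4988
L = 87 + 2.4988 = 89.5 dB

89.5


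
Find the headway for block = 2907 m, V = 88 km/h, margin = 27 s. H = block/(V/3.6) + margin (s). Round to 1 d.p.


V = 88 / 3.6 = 24.4444 m/s
Block traversal time = 2907 / 24.4444 = 118.9227 s
Headway = 118.9227 + 27
Headway = 145.9 s

145.9


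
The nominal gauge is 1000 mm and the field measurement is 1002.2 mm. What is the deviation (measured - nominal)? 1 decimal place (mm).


Deviation = measured - nominal
Deviation = 1002.2 - 1000
Deviation = 2.2 mm

2.2


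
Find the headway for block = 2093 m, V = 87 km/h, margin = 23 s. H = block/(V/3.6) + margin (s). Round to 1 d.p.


V = 87 / 3.6 = 24.1667 m/s
Block traversal time = 2093 / 24.1667 = 86.6069 s
Headway = 86.6069 + 23
Headway = 109.6 s

109.6


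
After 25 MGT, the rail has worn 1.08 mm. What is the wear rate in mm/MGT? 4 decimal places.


Wear rate = total wear / cumulative tonnage
Rate = 1.08 / 25
Rate = 0.0432 mm/MGT

0.0432


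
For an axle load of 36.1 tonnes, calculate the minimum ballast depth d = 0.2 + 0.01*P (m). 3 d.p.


d = 0.2 + 0.01 * 36.1
d = 0.2 + 0.361
d = 0.561 m

0.561


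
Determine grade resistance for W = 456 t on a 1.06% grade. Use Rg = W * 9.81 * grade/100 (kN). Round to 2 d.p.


Rg = W * 9.81 * grade / 100
Rg = 456 * 9.81 * 1.06 / 100
Rg = 4473.36 * 0.0106
Rg = 47.42 kN

47.42


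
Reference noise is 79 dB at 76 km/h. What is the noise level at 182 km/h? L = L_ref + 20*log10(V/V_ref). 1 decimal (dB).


V/V_ref = 182 / 76 = 2.394737
log10(2.394737) = 0.379258
20 * 0.379258 = 7.5852
L = 79 + 7.5852 = 86.6 dB

86.6


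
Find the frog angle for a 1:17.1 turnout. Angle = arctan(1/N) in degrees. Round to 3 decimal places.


1/N = 1/17.1 = 0.05848
angle = arctan(0.05848) = 0.058413 rad
angle = 0.058413 * 180/pi = 3.347 degrees

3.347


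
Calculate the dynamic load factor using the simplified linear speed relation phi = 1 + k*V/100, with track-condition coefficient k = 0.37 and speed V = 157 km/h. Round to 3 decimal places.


phi = 1 + k * V / 100
phi = 1 + 0.37 * 157 / 100
phi = 1 + 0.5809
phi = 1.581

1.581


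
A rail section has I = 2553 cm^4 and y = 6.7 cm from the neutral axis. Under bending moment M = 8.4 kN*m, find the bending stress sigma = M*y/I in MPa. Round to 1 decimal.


Convert units:
M = 8.4 kN*m = 8400000 N*mm
y = 6.7 cm = 67 mm
I = 2553 cm^4 = 25530000 mm^4
sigma = 8400000 * 67 / 25530000
sigma = 22.0 MPa

22.0


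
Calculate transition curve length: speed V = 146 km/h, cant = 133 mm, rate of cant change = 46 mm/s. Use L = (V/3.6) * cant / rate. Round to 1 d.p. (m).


Convert speed: V = 146 / 3.6 = 40.5556 m/s
L = 40.5556 * 133 / 46
L = 5393.8889 / 46
L = 117.3 m

117.3


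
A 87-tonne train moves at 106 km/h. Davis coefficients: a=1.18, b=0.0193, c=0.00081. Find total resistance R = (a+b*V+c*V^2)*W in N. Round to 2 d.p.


b*V = 0.0193 * 106 = 2.0458
c*V^2 = 0.00081 * 11236 = 9.10116
R_per_t = 1.18 + 2.0458 + 9.10116 = 12.32696 N/t
R_total = 12.32696 * 87 = 1072.45 N

1072.45


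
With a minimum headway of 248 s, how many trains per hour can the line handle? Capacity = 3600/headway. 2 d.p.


Capacity = 3600 / headway
Capacity = 3600 / 248
Capacity = 14.52 trains/hour

14.52


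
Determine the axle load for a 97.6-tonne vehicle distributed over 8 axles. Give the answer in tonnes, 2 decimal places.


Load per axle = total weight / number of axles
Load = 97.6 / 8
Load = 12.20 tonnes

12.20


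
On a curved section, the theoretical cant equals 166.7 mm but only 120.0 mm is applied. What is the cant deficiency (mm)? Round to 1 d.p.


Cant deficiency = equilibrium cant - actual cant
CD = 166.7 - 120.0
CD = 46.7 mm

46.7


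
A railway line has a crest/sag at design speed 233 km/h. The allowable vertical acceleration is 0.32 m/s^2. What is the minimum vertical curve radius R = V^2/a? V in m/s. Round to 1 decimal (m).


Convert speed: V = 233 / 3.6 = 64.7222 m/s
V^2 = 4188.966 m^2/s^2
R_v = 4188.966 / 0.32
R_v = 13090.5 m

13090.5


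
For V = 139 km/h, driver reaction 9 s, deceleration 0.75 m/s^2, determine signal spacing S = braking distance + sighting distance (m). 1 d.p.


V = 139 / 3.6 = 38.6111 m/s
Braking distance = 38.6111^2 / (2*0.75) = 993.8786 m
Sighting distance = 38.6111 * 9 = 347.5 m
S = 993.8786 + 347.5 = 1341.4 m

1341.4


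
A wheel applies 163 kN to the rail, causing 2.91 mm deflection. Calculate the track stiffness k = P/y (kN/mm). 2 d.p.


Track stiffness k = P / y
k = 163 / 2.91
k = 56.01 kN/mm

56.01


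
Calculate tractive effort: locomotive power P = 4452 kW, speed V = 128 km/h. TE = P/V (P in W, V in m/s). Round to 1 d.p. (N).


Convert: P = 4452 kW = 4452000 W
V = 128 / 3.6 = 35.5556 m/s
TE = 4452000 / 35.5556
TE = 125212.5 N

125212.5


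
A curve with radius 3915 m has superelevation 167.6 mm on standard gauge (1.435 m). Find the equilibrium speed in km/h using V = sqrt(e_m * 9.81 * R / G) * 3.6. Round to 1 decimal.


Convert cant: e = 167.6 mm = 0.1676 m
V_ms = sqrt(0.1676 * 9.81 * 3915 / 1.435)
V_ms = sqrt(4485.624209) = 66.9748 m/s
V = 66.9748 * 3.6 = 241.1 km/h

241.1


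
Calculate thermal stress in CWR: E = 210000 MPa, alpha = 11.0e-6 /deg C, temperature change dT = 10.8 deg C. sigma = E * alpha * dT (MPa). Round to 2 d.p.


sigma = E * alpha * dT
sigma = 210000 * 11.0e-6 * 10.8
sigma = 2.31 * 10.8
sigma = 24.95 MPa

24.95


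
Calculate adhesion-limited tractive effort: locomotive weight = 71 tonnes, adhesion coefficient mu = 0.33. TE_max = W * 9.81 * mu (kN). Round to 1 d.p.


TE_max = W * g * mu
TE_max = 71 * 9.81 * 0.33
TE_max = 696.51 * 0.33
TE_max = 229.8 kN

229.8


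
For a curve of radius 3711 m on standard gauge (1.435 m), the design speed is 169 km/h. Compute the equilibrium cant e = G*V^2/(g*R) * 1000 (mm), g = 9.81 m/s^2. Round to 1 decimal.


Convert speed: V = 169 / 3.6 = 46.9444 m/s
Apply formula: e = 1.435 * 46.9444^2 / (9.81 * 3711)
e = 1.435 * 2203.7809 / 36404.91
e = 0.086868 m = 86.9 mm

86.9


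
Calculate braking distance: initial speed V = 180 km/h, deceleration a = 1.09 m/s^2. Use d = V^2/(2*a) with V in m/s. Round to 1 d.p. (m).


Convert speed: V = 180 / 3.6 = 50.0 m/s
V^2 = 2500.0
d = 2500.0 / (2 * 1.09)
d = 2500.0 / 2.18
d = 1146.8 m

1146.8


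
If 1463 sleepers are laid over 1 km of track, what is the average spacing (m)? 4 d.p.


Spacing = 1000 m / number of sleepers
Spacing = 1000 / 1463
Spacing = 0.6835 m

0.6835


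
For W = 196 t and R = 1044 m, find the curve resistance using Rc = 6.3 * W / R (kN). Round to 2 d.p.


Rc = 6.3 * W / R
Rc = 6.3 * 196 / 1044
Rc = 1234.8 / 1044
Rc = 1.18 kN

1.18


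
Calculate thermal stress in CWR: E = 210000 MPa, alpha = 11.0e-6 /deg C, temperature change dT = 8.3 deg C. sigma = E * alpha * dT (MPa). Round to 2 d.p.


sigma = E * alpha * dT
sigma = 210000 * 11.0e-6 * 8.3
sigma = 2.31 * 8.3
sigma = 19.17 MPa

19.17


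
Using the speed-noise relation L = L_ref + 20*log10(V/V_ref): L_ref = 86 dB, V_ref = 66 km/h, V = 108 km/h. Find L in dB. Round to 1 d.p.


V/V_ref = 108 / 66 = 1.636364
log10(1.636364) = 0.21388
20 * 0.21388 = 4.2776
L = 86 + 4.2776 = 90.3 dB

90.3


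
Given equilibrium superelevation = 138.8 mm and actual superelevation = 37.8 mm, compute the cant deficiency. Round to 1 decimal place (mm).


Cant deficiency = equilibrium cant - actual cant
CD = 138.8 - 37.8
CD = 101.0 mm

101.0


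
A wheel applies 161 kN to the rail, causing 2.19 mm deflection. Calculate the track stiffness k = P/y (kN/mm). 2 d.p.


Track stiffness k = P / y
k = 161 / 2.19
k = 73.52 kN/mm

73.52


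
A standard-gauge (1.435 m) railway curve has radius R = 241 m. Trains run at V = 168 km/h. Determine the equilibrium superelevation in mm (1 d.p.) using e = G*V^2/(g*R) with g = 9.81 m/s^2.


Convert speed: V = 168 / 3.6 = 46.6667 m/s
Apply formula: e = 1.435 * 46.6667^2 / (9.81 * 241)
e = 1.435 * 2177.7778 / 2364.21
e = 1.321842 m = 1321.8 mm

1321.8


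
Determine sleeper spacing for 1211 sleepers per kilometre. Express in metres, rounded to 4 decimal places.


Spacing = 1000 m / number of sleepers
Spacing = 1000 / 1211
Spacing = 0.8258 m

0.8258


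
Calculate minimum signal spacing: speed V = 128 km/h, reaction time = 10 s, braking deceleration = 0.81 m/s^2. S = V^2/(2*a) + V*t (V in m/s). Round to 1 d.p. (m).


V = 128 / 3.6 = 35.5556 m/s
Braking distance = 35.5556^2 / (2*0.81) = 780.3688 m
Sighting distance = 35.5556 * 10 = 355.5556 m
S = 780.3688 + 355.5556 = 1135.9 m

1135.9


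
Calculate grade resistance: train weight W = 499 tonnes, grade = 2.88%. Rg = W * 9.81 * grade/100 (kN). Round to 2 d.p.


Rg = W * 9.81 * grade / 100
Rg = 499 * 9.81 * 2.88 / 100
Rg = 4895.19 * 0.0288
Rg = 140.98 kN

140.98


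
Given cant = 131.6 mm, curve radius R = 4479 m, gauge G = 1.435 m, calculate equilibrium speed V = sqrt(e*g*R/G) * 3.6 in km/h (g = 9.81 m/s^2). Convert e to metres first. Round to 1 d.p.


Convert cant: e = 131.6 mm = 0.1316 m
V_ms = sqrt(0.1316 * 9.81 * 4479 / 1.435)
V_ms = sqrt(4029.526888) = 63.4786 m/s
V = 63.4786 * 3.6 = 228.5 km/h

228.5


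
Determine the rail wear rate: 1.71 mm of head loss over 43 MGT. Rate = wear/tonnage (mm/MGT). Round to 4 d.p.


Wear rate = total wear / cumulative tonnage
Rate = 1.71 / 43
Rate = 0.0398 mm/MGT

0.0398


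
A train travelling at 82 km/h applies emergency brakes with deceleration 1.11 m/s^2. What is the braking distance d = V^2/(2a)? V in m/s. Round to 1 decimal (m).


Convert speed: V = 82 / 3.6 = 22.7778 m/s
V^2 = 518.8272
d = 518.8272 / (2 * 1.11)
d = 518.8272 / 2.22
d = 233.7 m

233.7


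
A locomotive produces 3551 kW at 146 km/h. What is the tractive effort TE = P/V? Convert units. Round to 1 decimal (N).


Convert: P = 3551 kW = 3551000 W
V = 146 / 3.6 = 40.5556 m/s
TE = 3551000 / 40.5556
TE = 87558.9 N

87558.9


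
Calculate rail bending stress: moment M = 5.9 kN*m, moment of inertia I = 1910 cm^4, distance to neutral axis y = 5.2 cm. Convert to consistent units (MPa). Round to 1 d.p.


Convert units:
M = 5.9 kN*m = 5900000 N*mm
y = 5.2 cm = 52 mm
I = 1910 cm^4 = 19100000 mm^4
sigma = 5900000 * 52 / 19100000
sigma = 16.1 MPa

16.1


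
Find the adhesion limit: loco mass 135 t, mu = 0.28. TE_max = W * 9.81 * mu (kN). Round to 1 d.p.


TE_max = W * g * mu
TE_max = 135 * 9.81 * 0.28
TE_max = 1324.35 * 0.28
TE_max = 370.8 kN

370.8


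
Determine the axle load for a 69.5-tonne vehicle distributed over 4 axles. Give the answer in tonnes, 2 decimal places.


Load per axle = total weight / number of axles
Load = 69.5 / 4
Load = 17.38 tonnes

17.38


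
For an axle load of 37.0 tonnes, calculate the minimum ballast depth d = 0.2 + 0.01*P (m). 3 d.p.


d = 0.2 + 0.01 * 37.0
d = 0.2 + 0.37
d = 0.570 m

0.570


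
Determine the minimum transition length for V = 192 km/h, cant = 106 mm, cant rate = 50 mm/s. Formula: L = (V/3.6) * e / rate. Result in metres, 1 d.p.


Convert speed: V = 192 / 3.6 = 53.3333 m/s
L = 53.3333 * 106 / 50
L = 5653.3333 / 50
L = 113.1 m

113.1


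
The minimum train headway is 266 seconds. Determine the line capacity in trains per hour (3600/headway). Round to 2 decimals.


Capacity = 3600 / headway
Capacity = 3600 / 266
Capacity = 13.53 trains/hour

13.53


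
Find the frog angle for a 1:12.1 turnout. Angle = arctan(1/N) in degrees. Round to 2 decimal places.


1/N = 1/12.1 = 0.082645
angle = arctan(0.082645) = 0.082457 rad
angle = 0.082457 * 180/pi = 4.72 degrees

4.72


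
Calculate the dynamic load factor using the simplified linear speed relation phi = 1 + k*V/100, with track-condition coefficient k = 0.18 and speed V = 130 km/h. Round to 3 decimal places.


phi = 1 + k * V / 100
phi = 1 + 0.18 * 130 / 100
phi = 1 + 0.234
phi = 1.234

1.234


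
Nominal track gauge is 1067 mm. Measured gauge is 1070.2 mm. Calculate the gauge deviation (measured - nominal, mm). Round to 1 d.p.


Deviation = measured - nominal
Deviation = 1070.2 - 1067
Deviation = 3.2 mm

3.2


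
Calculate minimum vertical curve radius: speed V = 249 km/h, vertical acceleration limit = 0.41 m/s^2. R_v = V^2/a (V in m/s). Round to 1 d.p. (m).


Convert speed: V = 249 / 3.6 = 69.1667 m/s
V^2 = 4784.0278 m^2/s^2
R_v = 4784.0278 / 0.41
R_v = 11668.4 m

11668.4


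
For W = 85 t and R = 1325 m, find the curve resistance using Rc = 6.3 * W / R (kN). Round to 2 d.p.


Rc = 6.3 * W / R
Rc = 6.3 * 85 / 1325
Rc = 535.5 / 1325
Rc = 0.40 kN

0.40


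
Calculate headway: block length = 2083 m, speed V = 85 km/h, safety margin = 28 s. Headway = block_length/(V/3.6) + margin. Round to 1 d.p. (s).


V = 85 / 3.6 = 23.6111 m/s
Block traversal time = 2083 / 23.6111 = 88.2212 s
Headway = 88.2212 + 28
Headway = 116.2 s

116.2


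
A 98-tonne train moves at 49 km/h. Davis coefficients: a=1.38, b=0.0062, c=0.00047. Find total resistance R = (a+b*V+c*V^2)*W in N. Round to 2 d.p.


b*V = 0.0062 * 49 = 0.3038
c*V^2 = 0.00047 * 2401 = 1.12847
R_per_t = 1.38 + 0.3038 + 1.12847 = 2.81227 N/t
R_total = 2.81227 * 98 = 275.60 N

275.60


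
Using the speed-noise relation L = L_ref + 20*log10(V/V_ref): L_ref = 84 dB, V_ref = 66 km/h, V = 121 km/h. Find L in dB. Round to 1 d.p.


V/V_ref = 121 / 66 = 1.833333
log10(1.833333) = 0.263241
20 * 0.263241 = 5.2648
L = 84 + 5.2648 = 89.3 dB

89.3


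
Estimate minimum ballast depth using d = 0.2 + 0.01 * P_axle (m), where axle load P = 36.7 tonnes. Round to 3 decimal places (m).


d = 0.2 + 0.01 * 36.7
d = 0.2 + 0.367
d = 0.567 m

0.567


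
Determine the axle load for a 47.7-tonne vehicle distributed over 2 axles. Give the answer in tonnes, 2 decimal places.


Load per axle = total weight / number of axles
Load = 47.7 / 2
Load = 23.85 tonnes

23.85


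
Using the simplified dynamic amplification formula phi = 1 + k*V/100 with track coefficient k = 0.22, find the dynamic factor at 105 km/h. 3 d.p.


phi = 1 + k * V / 100
phi = 1 + 0.22 * 105 / 100
phi = 1 + 0.231
phi = 1.231

1.231


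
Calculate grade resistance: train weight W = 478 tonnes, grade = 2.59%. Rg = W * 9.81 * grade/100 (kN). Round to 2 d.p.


Rg = W * 9.81 * grade / 100
Rg = 478 * 9.81 * 2.59 / 100
Rg = 4689.18 * 0.0259
Rg = 121.45 kN

121.45


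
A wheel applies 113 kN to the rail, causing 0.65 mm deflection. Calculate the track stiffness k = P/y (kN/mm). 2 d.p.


Track stiffness k = P / y
k = 113 / 0.65
k = 173.85 kN/mm

173.85


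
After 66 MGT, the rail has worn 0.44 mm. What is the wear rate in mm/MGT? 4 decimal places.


Wear rate = total wear / cumulative tonnage
Rate = 0.44 / 66
Rate = 0.0067 mm/MGT

0.0067


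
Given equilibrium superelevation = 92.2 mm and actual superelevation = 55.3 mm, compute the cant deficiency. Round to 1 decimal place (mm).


Cant deficiency = equilibrium cant - actual cant
CD = 92.2 - 55.3
CD = 36.9 mm

36.9


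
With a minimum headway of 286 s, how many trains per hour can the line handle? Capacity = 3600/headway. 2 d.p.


Capacity = 3600 / headway
Capacity = 3600 / 286
Capacity = 12.59 trains/hour

12.59


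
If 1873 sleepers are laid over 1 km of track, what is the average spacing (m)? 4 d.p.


Spacing = 1000 m / number of sleepers
Spacing = 1000 / 1873
Spacing = 0.5339 m

0.5339


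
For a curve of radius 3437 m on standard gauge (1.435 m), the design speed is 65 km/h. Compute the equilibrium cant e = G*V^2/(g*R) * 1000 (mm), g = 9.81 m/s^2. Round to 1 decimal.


Convert speed: V = 65 / 3.6 = 18.0556 m/s
Apply formula: e = 1.435 * 18.0556^2 / (9.81 * 3437)
e = 1.435 * 326.0031 / 33716.97
e = 0.013875 m = 13.9 mm

13.9


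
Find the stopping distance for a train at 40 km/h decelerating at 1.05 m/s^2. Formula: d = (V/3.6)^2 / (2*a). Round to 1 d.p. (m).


Convert speed: V = 40 / 3.6 = 11.1111 m/s
V^2 = 123.4568
d = 123.4568 / (2 * 1.05)
d = 123.4568 / 2.1
d = 58.8 m

58.8


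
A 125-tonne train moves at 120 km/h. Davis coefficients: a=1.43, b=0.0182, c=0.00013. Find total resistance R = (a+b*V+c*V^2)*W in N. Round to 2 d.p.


b*V = 0.0182 * 120 = 2.184
c*V^2 = 0.00013 * 14400 = 1.872
R_per_t = 1.43 + 2.184 + 1.872 = 5.486 N/t
R_total = 5.486 * 125 = 685.75 N

685.75


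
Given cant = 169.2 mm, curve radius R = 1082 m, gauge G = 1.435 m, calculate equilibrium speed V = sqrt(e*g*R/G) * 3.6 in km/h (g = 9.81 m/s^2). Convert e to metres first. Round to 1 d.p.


Convert cant: e = 169.2 mm = 0.1692 m
V_ms = sqrt(0.1692 * 9.81 * 1082 / 1.435)
V_ms = sqrt(1251.539975) = 35.3771 m/s
V = 35.3771 * 3.6 = 127.4 km/h

127.4


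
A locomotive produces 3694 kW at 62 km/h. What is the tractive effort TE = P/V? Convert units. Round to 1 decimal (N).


Convert: P = 3694 kW = 3694000 W
V = 62 / 3.6 = 17.2222 m/s
TE = 3694000 / 17.2222
TE = 214490.3 N

214490.3


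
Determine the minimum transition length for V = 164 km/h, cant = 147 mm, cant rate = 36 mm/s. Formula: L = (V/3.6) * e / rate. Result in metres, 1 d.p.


Convert speed: V = 164 / 3.6 = 45.5556 m/s
L = 45.5556 * 147 / 36
L = 6696.6667 / 36
L = 186.0 m

186.0


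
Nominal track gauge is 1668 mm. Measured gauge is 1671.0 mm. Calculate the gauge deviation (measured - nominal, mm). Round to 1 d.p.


Deviation = measured - nominal
Deviation = 1671.0 - 1668
Deviation = 3.0 mm

3.0


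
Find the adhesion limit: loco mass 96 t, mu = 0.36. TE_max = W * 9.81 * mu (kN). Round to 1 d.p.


TE_max = W * g * mu
TE_max = 96 * 9.81 * 0.36
TE_max = 941.76 * 0.36
TE_max = 339.0 kN

339.0


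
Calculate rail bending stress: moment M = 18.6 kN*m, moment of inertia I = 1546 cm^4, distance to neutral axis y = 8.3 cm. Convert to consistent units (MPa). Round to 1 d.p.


Convert units:
M = 18.6 kN*m = 18600000 N*mm
y = 8.3 cm = 83 mm
I = 1546 cm^4 = 15460000 mm^4
sigma = 18600000 * 83 / 15460000
sigma = 99.9 MPa

99.9


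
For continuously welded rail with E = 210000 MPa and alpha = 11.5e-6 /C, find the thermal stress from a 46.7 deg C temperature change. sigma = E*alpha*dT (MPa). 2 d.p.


sigma = E * alpha * dT
sigma = 210000 * 11.5e-6 * 46.7
sigma = 2.415 * 46.7
sigma = 112.78 MPa

112.78


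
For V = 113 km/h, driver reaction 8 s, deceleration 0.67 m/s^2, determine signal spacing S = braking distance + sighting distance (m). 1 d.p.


V = 113 / 3.6 = 31.3889 m/s
Braking distance = 31.3889^2 / (2*0.67) = 735.2704 m
Sighting distance = 31.3889 * 8 = 251.1111 m
S = 735.2704 + 251.1111 = 986.4 m

986.4


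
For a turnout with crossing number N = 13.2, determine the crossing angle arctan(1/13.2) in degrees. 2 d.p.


1/N = 1/13.2 = 0.075758
angle = arctan(0.075758) = 0.075613 rad
angle = 0.075613 * 180/pi = 4.33 degrees

4.33


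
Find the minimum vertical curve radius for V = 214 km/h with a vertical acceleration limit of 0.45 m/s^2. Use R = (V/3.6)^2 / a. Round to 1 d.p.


Convert speed: V = 214 / 3.6 = 59.4444 m/s
V^2 = 3533.642 m^2/s^2
R_v = 3533.642 / 0.45
R_v = 7852.5 m

7852.5


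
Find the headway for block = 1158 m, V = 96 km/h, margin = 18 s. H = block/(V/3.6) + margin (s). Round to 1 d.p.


V = 96 / 3.6 = 26.6667 m/s
Block traversal time = 1158 / 26.6667 = 43.425 s
Headway = 43.425 + 18
Headway = 61.4 s

61.4


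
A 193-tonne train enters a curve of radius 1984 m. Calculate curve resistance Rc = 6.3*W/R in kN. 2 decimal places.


Rc = 6.3 * W / R
Rc = 6.3 * 193 / 1984
Rc = 1215.9 / 1984
Rc = 0.61 kN

0.61


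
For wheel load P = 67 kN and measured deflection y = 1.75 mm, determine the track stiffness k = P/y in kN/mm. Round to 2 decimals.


Track stiffness k = P / y
k = 67 / 1.75
k = 38.29 kN/mm

38.29


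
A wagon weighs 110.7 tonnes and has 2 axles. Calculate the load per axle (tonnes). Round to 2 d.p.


Load per axle = total weight / number of axles
Load = 110.7 / 2
Load = 55.35 tonnes

55.35


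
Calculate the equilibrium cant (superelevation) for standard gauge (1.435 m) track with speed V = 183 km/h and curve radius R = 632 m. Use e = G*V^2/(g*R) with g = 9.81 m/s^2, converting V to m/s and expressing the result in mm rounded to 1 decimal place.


Convert speed: V = 183 / 3.6 = 50.8333 m/s
Apply formula: e = 1.435 * 50.8333^2 / (9.81 * 632)
e = 1.435 * 2584.0278 / 6199.92
e = 0.598085 m = 598.1 mm

598.1


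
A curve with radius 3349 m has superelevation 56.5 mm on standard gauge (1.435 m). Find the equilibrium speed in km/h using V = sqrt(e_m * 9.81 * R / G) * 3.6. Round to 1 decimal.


Convert cant: e = 56.5 mm = 0.0565 m
V_ms = sqrt(0.0565 * 9.81 * 3349 / 1.435)
V_ms = sqrt(1293.542498) = 35.9659 m/s
V = 35.9659 * 3.6 = 129.5 km/h

129.5


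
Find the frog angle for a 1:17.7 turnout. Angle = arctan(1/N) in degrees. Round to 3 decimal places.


1/N = 1/17.7 = 0.056497
angle = arctan(0.056497) = 0.056437 rad
angle = 0.056437 * 180/pi = 3.234 degrees

3.234


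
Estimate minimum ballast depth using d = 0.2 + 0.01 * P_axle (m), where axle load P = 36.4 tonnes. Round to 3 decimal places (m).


d = 0.2 + 0.01 * 36.4
d = 0.2 + 0.364
d = 0.564 m

0.564


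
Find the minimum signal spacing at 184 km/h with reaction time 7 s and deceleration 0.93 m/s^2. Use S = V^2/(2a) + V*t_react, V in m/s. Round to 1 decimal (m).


V = 184 / 3.6 = 51.1111 m/s
Braking distance = 51.1111^2 / (2*0.93) = 1404.4869 m
Sighting distance = 51.1111 * 7 = 357.7778 m
S = 1404.4869 + 357.7778 = 1762.3 m

1762.3


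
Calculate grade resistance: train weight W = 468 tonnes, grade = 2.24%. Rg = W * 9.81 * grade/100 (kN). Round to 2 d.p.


Rg = W * 9.81 * grade / 100
Rg = 468 * 9.81 * 2.24 / 100
Rg = 4591.08 * 0.0224
Rg = 102.84 kN

102.84


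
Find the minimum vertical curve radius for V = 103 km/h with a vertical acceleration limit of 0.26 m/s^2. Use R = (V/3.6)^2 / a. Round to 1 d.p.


Convert speed: V = 103 / 3.6 = 28.6111 m/s
V^2 = 818.5957 m^2/s^2
R_v = 818.5957 / 0.26
R_v = 3148.4 m

3148.4


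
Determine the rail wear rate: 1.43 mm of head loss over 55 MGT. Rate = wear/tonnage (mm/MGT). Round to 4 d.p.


Wear rate = total wear / cumulative tonnage
Rate = 1.43 / 55
Rate = 0.0260 mm/MGT

0.0260


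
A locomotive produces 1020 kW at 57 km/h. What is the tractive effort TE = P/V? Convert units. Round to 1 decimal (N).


Convert: P = 1020 kW = 1020000 W
V = 57 / 3.6 = 15.8333 m/s
TE = 1020000 / 15.8333
TE = 64421.1 N

64421.1


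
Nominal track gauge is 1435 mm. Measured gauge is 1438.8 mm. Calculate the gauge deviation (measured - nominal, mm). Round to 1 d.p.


Deviation = measured - nominal
Deviation = 1438.8 - 1435
Deviation = 3.8 mm

3.8


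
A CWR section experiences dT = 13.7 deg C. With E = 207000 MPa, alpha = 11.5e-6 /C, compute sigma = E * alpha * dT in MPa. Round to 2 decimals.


sigma = E * alpha * dT
sigma = 207000 * 11.5e-6 * 13.7
sigma = 2.3805 * 13.7
sigma = 32.61 MPa

32.61


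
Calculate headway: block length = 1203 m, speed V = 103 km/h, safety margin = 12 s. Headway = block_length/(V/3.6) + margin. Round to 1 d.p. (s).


V = 103 / 3.6 = 28.6111 m/s
Block traversal time = 1203 / 28.6111 = 42.0466 s
Headway = 42.0466 + 12
Headway = 54.0 s

54.0


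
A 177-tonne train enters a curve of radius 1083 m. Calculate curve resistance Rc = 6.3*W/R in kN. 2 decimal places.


Rc = 6.3 * W / R
Rc = 6.3 * 177 / 1083
Rc = 1115.1 / 1083
Rc = 1.03 kN

1.03


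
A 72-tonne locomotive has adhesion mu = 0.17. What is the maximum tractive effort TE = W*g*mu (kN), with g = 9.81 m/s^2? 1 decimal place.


TE_max = W * g * mu
TE_max = 72 * 9.81 * 0.17
TE_max = 706.32 * 0.17
TE_max = 120.1 kN

120.1


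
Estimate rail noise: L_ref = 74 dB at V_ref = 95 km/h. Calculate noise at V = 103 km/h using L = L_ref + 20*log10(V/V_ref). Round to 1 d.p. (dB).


V/V_ref = 103 / 95 = 1.084211
log10(1.084211) = 0.035114
20 * 0.035114 = 0.7023
L = 74 + 0.7023 = 74.7 dB

74.7


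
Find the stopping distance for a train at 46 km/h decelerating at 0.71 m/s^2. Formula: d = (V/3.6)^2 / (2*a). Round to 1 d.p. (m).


Convert speed: V = 46 / 3.6 = 12.7778 m/s
V^2 = 163.2716
d = 163.2716 / (2 * 0.71)
d = 163.2716 / 1.42
d = 115.0 m

115.0


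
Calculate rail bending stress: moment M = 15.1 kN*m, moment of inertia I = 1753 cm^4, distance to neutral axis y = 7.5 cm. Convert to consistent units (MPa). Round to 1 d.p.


Convert units:
M = 15.1 kN*m = 15100000 N*mm
y = 7.5 cm = 75 mm
I = 1753 cm^4 = 17530000 mm^4
sigma = 15100000 * 75 / 17530000
sigma = 64.6 MPa

64.6


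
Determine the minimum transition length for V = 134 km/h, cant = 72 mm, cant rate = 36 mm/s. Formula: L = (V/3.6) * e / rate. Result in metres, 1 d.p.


Convert speed: V = 134 / 3.6 = 37.2222 m/s
L = 37.2222 * 72 / 36
L = 2680.0 / 36
L = 74.4 m

74.4


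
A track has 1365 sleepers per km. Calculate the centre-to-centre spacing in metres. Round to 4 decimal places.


Spacing = 1000 m / number of sleepers
Spacing = 1000 / 1365
Spacing = 0.7326 m

0.7326


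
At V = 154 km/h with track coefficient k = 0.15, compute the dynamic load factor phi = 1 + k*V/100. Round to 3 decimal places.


phi = 1 + k * V / 100
phi = 1 + 0.15 * 154 / 100
phi = 1 + 0.231
phi = 1.231

1.231


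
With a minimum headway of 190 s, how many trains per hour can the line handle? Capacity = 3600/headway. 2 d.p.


Capacity = 3600 / headway
Capacity = 3600 / 190
Capacity = 18.95 trains/hour

18.95


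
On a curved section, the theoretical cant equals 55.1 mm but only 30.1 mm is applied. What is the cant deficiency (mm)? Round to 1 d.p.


Cant deficiency = equilibrium cant - actual cant
CD = 55.1 - 30.1
CD = 25.0 mm

25.0


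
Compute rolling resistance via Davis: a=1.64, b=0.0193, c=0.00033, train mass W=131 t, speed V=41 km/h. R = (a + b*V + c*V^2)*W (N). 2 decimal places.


b*V = 0.0193 * 41 = 0.7913
c*V^2 = 0.00033 * 1681 = 0.55473
R_per_t = 1.64 + 0.7913 + 0.55473 = 2.98603 N/t
R_total = 2.98603 * 131 = 391.17 N

391.17


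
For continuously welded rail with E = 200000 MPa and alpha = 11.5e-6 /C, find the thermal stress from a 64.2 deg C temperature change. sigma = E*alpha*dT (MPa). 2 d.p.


sigma = E * alpha * dT
sigma = 200000 * 11.5e-6 * 64.2
sigma = 2.3 * 64.2
sigma = 147.66 MPa

147.66


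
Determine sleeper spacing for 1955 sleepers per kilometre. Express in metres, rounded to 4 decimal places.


Spacing = 1000 m / number of sleepers
Spacing = 1000 / 1955
Spacing = 0.5115 m

0.5115


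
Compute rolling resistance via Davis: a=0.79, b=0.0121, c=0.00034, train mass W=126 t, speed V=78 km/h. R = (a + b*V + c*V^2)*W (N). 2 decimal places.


b*V = 0.0121 * 78 = 0.9438
c*V^2 = 0.00034 * 6084 = 2.06856
R_per_t = 0.79 + 0.9438 + 2.06856 = 3.80236 N/t
R_total = 3.80236 * 126 = 479.10 N

479.10


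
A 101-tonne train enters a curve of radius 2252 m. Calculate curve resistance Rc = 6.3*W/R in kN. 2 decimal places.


Rc = 6.3 * W / R
Rc = 6.3 * 101 / 2252
Rc = 636.3 / 2252
Rc = 0.28 kN

0.28


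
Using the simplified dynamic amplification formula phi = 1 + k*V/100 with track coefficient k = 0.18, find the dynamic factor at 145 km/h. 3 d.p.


phi = 1 + k * V / 100
phi = 1 + 0.18 * 145 / 100
phi = 1 + 0.261
phi = 1.261

1.261


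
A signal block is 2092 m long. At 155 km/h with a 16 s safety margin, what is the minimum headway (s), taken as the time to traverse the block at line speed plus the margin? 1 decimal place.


V = 155 / 3.6 = 43.0556 m/s
Block traversal time = 2092 / 43.0556 = 48.5884 s
Headway = 48.5884 + 16
Headway = 64.6 s

64.6


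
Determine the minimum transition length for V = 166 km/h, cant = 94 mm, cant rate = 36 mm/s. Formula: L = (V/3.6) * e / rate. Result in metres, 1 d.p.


Convert speed: V = 166 / 3.6 = 46.1111 m/s
L = 46.1111 * 94 / 36
L = 4334.4444 / 36
L = 120.4 m

120.4


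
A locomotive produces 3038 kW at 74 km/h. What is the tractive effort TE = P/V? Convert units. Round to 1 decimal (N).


Convert: P = 3038 kW = 3038000 W
V = 74 / 3.6 = 20.5556 m/s
TE = 3038000 / 20.5556
TE = 147794.6 N

147794.6


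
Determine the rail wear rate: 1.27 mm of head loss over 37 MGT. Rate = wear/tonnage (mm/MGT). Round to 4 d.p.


Wear rate = total wear / cumulative tonnage
Rate = 1.27 / 37
Rate = 0.0343 mm/MGT

0.0343


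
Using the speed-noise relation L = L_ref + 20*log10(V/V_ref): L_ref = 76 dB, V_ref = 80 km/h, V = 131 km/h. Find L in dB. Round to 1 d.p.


V/V_ref = 131 / 80 = 1.6375
log10(1.6375) = 0.214181
20 * 0.214181 = 4.2836
L = 76 + 4.2836 = 80.3 dB

80.3


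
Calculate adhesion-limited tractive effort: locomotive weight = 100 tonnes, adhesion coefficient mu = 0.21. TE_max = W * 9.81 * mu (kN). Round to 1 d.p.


TE_max = W * g * mu
TE_max = 100 * 9.81 * 0.21
TE_max = 981.0 * 0.21
TE_max = 206.0 kN

206.0


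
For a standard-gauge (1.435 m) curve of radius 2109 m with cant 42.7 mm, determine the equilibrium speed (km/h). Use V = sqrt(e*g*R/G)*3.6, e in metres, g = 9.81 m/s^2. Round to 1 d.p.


Convert cant: e = 42.7 mm = 0.0427 m
V_ms = sqrt(0.0427 * 9.81 * 2109 / 1.435)
V_ms = sqrt(615.632532) = 24.8119 m/s
V = 24.8119 * 3.6 = 89.3 km/h

89.3


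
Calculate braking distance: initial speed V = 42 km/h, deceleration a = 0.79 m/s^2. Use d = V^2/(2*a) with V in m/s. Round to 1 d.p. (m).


Convert speed: V = 42 / 3.6 = 11.6667 m/s
V^2 = 136.1111
d = 136.1111 / (2 * 0.79)
d = 136.1111 / 1.58
d = 86.1 m

86.1


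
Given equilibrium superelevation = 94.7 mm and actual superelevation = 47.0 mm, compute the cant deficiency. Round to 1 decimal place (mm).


Cant deficiency = equilibrium cant - actual cant
CD = 94.7 - 47.0
CD = 47.7 mm

47.7


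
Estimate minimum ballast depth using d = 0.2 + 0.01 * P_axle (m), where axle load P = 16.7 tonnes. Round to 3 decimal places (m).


d = 0.2 + 0.01 * 16.7
d = 0.2 + 0.167
d = 0.367 m

0.367


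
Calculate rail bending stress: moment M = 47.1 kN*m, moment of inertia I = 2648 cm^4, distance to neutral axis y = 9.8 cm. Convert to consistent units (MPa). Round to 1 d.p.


Convert units:
M = 47.1 kN*m = 47100000 N*mm
y = 9.8 cm = 98 mm
I = 2648 cm^4 = 26480000 mm^4
sigma = 47100000 * 98 / 26480000
sigma = 174.3 MPa

174.3


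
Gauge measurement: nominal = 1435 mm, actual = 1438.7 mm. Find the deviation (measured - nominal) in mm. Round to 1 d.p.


Deviation = measured - nominal
Deviation = 1438.7 - 1435
Deviation = 3.7 mm

3.7


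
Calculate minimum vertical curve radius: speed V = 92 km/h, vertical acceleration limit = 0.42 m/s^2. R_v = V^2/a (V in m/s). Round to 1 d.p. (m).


Convert speed: V = 92 / 3.6 = 25.5556 m/s
V^2 = 653.0864 m^2/s^2
R_v = 653.0864 / 0.42
R_v = 1555.0 m

1555.0


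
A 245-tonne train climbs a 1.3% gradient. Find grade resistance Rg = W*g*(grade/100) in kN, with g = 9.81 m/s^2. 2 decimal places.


Rg = W * 9.81 * grade / 100
Rg = 245 * 9.81 * 1.3 / 100
Rg = 2403.45 * 0.013
Rg = 31.24 kN

31.24


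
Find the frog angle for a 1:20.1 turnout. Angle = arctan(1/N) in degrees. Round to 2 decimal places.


1/N = 1/20.1 = 0.049751
angle = arctan(0.049751) = 0.04971 rad
angle = 0.04971 * 180/pi = 2.85 degrees

2.85


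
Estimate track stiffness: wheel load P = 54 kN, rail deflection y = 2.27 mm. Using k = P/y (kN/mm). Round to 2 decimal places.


Track stiffness k = P / y
k = 54 / 2.27
k = 23.79 kN/mm

23.79


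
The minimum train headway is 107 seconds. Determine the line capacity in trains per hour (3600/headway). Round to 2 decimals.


Capacity = 3600 / headway
Capacity = 3600 / 107
Capacity = 33.64 trains/hour

33.64


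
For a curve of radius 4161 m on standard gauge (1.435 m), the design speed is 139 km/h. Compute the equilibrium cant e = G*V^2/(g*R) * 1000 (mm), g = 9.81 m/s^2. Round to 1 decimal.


Convert speed: V = 139 / 3.6 = 38.6111 m/s
Apply formula: e = 1.435 * 38.6111^2 / (9.81 * 4161)
e = 1.435 * 1490.8179 / 40819.41
e = 0.052409 m = 52.4 mm

52.4


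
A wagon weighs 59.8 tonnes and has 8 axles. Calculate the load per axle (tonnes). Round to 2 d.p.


Load per axle = total weight / number of axles
Load = 59.8 / 8
Load = 7.48 tonnes

7.48


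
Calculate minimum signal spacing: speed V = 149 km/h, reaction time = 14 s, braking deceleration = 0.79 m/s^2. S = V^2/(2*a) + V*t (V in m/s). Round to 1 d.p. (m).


V = 149 / 3.6 = 41.3889 m/s
Braking distance = 41.3889^2 / (2*0.79) = 1084.2026 m
Sighting distance = 41.3889 * 14 = 579.4444 m
S = 1084.2026 + 579.4444 = 1663.6 m

1663.6


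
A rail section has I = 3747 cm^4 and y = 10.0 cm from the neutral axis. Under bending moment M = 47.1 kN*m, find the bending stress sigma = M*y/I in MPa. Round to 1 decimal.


Convert units:
M = 47.1 kN*m = 47100000 N*mm
y = 10.0 cm = 100 mm
I = 3747 cm^4 = 37470000 mm^4
sigma = 47100000 * 100 / 37470000
sigma = 125.7 MPa

125.7


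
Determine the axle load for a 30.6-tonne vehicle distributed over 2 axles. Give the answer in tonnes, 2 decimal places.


Load per axle = total weight / number of axles
Load = 30.6 / 2
Load = 15.30 tonnes

15.30


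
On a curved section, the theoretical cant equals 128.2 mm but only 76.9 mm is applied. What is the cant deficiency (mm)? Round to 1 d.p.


Cant deficiency = equilibrium cant - actual cant
CD = 128.2 - 76.9
CD = 51.3 mm

51.3


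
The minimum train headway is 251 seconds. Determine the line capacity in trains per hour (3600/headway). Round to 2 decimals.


Capacity = 3600 / headway
Capacity = 3600 / 251
Capacity = 14.34 trains/hour

14.34


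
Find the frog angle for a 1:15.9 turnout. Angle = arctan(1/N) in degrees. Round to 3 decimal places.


1/N = 1/15.9 = 0.062893
angle = arctan(0.062893) = 0.06281 rad
angle = 0.06281 * 180/pi = 3.599 degrees

3.599


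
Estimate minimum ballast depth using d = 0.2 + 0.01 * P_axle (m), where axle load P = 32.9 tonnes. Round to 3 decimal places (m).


d = 0.2 + 0.01 * 32.9
d = 0.2 + 0.329
d = 0.529 m

0.529


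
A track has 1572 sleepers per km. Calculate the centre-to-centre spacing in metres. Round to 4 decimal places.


Spacing = 1000 m / number of sleepers
Spacing = 1000 / 1572
Spacing = 0.6361 m

0.6361


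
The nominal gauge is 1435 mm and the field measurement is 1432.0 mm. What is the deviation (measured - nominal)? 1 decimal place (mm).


Deviation = measured - nominal
Deviation = 1432.0 - 1435
Deviation = -3.0 mm

-3.0


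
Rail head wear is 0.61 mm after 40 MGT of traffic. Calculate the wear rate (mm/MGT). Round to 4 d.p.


Wear rate = total wear / cumulative tonnage
Rate = 0.61 / 40
Rate = 0.0153 mm/MGT

0.0153


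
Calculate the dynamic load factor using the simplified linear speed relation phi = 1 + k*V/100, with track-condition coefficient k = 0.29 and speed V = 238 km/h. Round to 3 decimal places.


phi = 1 + k * V / 100
phi = 1 + 0.29 * 238 / 100
phi = 1 + 0.6902
phi = 1.690

1.690


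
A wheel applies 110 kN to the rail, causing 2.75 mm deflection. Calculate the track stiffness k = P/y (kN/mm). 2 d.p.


Track stiffness k = P / y
k = 110 / 2.75
k = 40.00 kN/mm

40.00


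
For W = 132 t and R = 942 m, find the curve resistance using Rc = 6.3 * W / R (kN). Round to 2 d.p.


Rc = 6.3 * W / R
Rc = 6.3 * 132 / 942
Rc = 831.6 / 942
Rc = 0.88 kN

0.88


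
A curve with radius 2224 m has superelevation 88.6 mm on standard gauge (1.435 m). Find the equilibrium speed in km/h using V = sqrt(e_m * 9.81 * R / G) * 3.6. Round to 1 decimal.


Convert cant: e = 88.6 mm = 0.0886 m
V_ms = sqrt(0.0886 * 9.81 * 2224 / 1.435)
V_ms = sqrt(1347.055877) = 36.7023 m/s
V = 36.7023 * 3.6 = 132.1 km/h

132.1


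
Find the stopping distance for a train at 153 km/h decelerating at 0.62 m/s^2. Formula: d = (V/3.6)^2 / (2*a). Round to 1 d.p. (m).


Convert speed: V = 153 / 3.6 = 42.5 m/s
V^2 = 1806.25
d = 1806.25 / (2 * 0.62)
d = 1806.25 / 1.24
d = 1456.7 m

1456.7


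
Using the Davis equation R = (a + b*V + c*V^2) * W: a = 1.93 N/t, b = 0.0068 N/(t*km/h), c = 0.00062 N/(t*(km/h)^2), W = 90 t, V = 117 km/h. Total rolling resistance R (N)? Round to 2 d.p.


b*V = 0.0068 * 117 = 0.7956
c*V^2 = 0.00062 * 13689 = 8.48718
R_per_t = 1.93 + 0.7956 + 8.48718 = 11.21278 N/t
R_total = 11.21278 * 90 = 1009.15 N

1009.15


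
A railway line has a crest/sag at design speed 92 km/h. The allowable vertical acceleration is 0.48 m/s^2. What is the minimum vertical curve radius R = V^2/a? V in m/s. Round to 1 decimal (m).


Convert speed: V = 92 / 3.6 = 25.5556 m/s
V^2 = 653.0864 m^2/s^2
R_v = 653.0864 / 0.48
R_v = 1360.6 m

1360.6


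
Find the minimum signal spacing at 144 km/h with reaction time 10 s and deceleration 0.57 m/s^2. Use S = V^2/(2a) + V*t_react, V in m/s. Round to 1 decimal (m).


V = 144 / 3.6 = 40.0 m/s
Braking distance = 40.0^2 / (2*0.57) = 1403.5088 m
Sighting distance = 40.0 * 10 = 400.0 m
S = 1403.5088 + 400.0 = 1803.5 m

1803.5


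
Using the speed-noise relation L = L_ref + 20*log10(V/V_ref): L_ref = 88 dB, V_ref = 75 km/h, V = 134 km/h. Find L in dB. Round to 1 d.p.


V/V_ref = 134 / 75 = 1.786667
log10(1.786667) = 0.252044
20 * 0.252044 = 5.0409
L = 88 + 5.0409 = 93.0 dB

93.0


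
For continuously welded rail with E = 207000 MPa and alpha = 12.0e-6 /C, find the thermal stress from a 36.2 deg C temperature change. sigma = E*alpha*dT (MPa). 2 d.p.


sigma = E * alpha * dT
sigma = 207000 * 12.0e-6 * 36.2
sigma = 2.484 * 36.2
sigma = 89.92 MPa

89.92


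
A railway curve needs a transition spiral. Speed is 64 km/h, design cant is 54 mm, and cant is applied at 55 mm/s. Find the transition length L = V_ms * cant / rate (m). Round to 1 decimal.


Convert speed: V = 64 / 3.6 = 17.7778 m/s
L = 17.7778 * 54 / 55
L = 960.0 / 55
L = 17.5 m

17.5


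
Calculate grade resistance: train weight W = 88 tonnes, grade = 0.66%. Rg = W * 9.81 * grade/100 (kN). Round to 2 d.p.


Rg = W * 9.81 * grade / 100
Rg = 88 * 9.81 * 0.66 / 100
Rg = 863.28 * 0.0066
Rg = 5.70 kN

5.70


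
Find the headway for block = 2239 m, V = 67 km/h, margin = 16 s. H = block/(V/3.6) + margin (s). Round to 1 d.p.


V = 67 / 3.6 = 18.6111 m/s
Block traversal time = 2239 / 18.6111 = 120.3045 s
Headway = 120.3045 + 16
Headway = 136.3 s

136.3
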